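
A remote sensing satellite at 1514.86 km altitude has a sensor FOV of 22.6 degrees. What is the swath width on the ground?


FOV = 22.6 deg = 0.3944444 rad
swath = 2 * alt * tan(FOV/2) = 2 * 1514.86 * tan(0.1972222)
swath = 2 * 1514.86 * 0.1998197
swath = 605.3978 km

605.3978 km


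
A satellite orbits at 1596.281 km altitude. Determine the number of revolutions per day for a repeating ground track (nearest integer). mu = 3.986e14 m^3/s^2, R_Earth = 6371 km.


r = 7.967281e+06 m
T = 2*pi*sqrt(r^3/mu) = 7077.4437 s = 117.9574 min
revs/day = 1440 / 117.9574 = 12.2078
Rounded: 12 revolutions per day

12 revolutions per day


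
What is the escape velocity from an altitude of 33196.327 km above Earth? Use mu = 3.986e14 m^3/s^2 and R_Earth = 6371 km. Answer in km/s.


r = 6371.0 + 33196.327 = 39567.3270 km = 3.9567327e+07 m
v_esc = sqrt(2*mu/r) = sqrt(2*3.986e14 / 3.9567327e+07)
v_esc = 4488.6453 m/s = 4.4886 km/s

4.4886 km/s


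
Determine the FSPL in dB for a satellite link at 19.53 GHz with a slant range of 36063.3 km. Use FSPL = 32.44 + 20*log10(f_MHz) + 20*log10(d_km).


f = 19.53 GHz = 19530.0000 MHz
d = 36063.3 km
FSPL = 32.44 + 20*log10(19530.0000) + 20*log10(36063.3)
FSPL = 32.44 + 85.8140 + 91.1413
FSPL = 209.3954 dB

209.3954 dB


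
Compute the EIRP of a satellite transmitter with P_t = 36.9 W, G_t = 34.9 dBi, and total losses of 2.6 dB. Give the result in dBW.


Pt = 36.9 W = 15.6703 dBW
EIRP = Pt_dBW + Gt - losses = 15.6703 + 34.9 - 2.6 = 47.9703 dBW

47.9703 dBW


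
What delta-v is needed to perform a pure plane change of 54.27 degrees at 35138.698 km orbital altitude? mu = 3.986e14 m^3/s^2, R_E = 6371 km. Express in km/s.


r = 41509.6980 km = 4.1509698e+07 m
V = sqrt(mu/r) = 3098.8022 m/s
di = 54.27 deg = 0.9471902 rad
dV = 2*V*sin(di/2) = 2*3098.8022*sin(0.4735951)
dV = 2826.6569 m/s = 2.8267 km/s

2.8267 km/s


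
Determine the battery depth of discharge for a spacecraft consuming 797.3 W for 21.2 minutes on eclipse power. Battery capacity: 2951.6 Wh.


E_used = P * t / 60 = 797.3 * 21.2 / 60 = 281.7127 Wh
DOD = E_used / E_total * 100 = 281.7127 / 2951.6 * 100
DOD = 9.5444 %

9.5444 %


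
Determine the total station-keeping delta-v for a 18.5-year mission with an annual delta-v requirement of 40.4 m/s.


dV = rate * years = 40.4 * 18.5
dV = 747.4000 m/s

747.4000 m/s


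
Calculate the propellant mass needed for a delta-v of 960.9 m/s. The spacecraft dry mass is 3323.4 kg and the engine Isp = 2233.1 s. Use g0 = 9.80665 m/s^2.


ve = Isp * g0 = 2233.1 * 9.80665 = 21899.230115 m/s
mass ratio = exp(dv/ve) = exp(960.9/21899.230115) = 1.04485514
m_prop = m_dry * (mr - 1) = 3323.4 * (1.04485514 - 1)
m_prop = 149.0716 kg

149.0716 kg


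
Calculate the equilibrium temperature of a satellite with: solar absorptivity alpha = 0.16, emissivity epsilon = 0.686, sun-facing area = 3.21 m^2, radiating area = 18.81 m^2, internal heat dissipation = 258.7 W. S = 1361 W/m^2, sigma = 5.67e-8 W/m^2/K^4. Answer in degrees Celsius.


Numerator = alpha*S*A_sun + Q_int = 0.16*1361*3.21 + 258.7 = 957.7096 W
Denominator = eps*sigma*A_rad = 0.686*5.67e-8*18.81 = 7.3163752e-07 W/K^4
T^4 = 1.3089946e+09 K^4
T = 190.2105 K = -82.9395 C

-82.9395 degrees Celsius


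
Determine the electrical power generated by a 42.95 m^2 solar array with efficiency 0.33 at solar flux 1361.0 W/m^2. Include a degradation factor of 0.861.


P = area * eta * S * degradation
P = 42.95 * 0.33 * 1361.0 * 0.861
P = 16608.8049 W

16608.8049 W


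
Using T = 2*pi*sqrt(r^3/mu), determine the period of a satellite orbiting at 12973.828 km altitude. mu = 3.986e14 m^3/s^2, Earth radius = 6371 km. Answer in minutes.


r = 19344.8280 km = 1.9344828e+07 m
T = 2*pi*sqrt(r^3/mu) = 2*pi*sqrt(7.2392674e+21 / 3.986e14)
T = 26776.7911 s = 446.2799 min

446.2799 minutes


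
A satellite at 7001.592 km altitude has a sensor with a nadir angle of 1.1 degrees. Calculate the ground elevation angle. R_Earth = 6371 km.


r = R_E + alt = 13372.5920 km
Law of sines in the satellite / Earth-center / ground-point triangle:
  sin(nadir)/R_E = sin(90 + el)/r  =>  cos(el) = (r/R_E)*sin(nadir)
cos(el) = (13372.5920 / 6371.0000) * sin(1.1 deg) = 0.04029502
el = arccos(0.04029502) = 87.6906 deg
(Earth-central angle = 90 - nadir - el = 1.2094 deg)

87.6906 degrees


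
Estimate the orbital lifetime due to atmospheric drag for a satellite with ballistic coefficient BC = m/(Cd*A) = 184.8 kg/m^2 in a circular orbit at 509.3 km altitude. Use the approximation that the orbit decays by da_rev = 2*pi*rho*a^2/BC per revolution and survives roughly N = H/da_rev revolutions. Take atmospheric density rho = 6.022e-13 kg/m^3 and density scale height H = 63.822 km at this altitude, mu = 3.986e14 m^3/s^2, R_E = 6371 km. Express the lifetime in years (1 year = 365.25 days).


a = R_E + alt = 6880.3000 km = 6.8803e+06 m
da_rev = 2*pi*rho*a^2/BC = 2*pi*6.022e-13*(6.8803e+06)^2/184.8 = 0.969244628 m per revolution
N = H/da_rev = 63822.0000 m / 0.969244628 m = 65847.1537 revolutions
P = 2*pi*sqrt(a^3/mu) = 5679.6593 s
lifetime = N*P = 65847.1537 * 5679.6593 = 3.739894e+08 s = 4328.5810 days
years = 4328.5810 / 365.25 = 11.8510 years

11.8510 years


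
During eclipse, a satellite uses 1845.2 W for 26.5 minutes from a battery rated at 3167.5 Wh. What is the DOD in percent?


E_used = P * t / 60 = 1845.2 * 26.5 / 60 = 814.9633 Wh
DOD = E_used / E_total * 100 = 814.9633 / 3167.5 * 100
DOD = 25.7289 %

25.7289 %


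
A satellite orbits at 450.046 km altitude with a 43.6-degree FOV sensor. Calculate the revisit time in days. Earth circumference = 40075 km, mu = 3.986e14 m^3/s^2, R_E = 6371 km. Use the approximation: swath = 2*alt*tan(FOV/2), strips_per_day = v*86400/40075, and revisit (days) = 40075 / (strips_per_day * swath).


swath = 2*450.046*tan(0.3804818) = 360.0111 km
v = sqrt(mu/r) = 7644.3957 m/s = 7.6444 km/s
strips/day = v*86400/40075 = 7.6444*86400/40075 = 16.4810
coverage/day = strips * swath = 16.4810 * 360.0111 = 5933.3406 km
revisit = 40075 / 5933.3406 = 6.7542 days

6.7542 days


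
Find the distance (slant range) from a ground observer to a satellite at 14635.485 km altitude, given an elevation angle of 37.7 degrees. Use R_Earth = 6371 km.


h = 14635.485 km, el = 37.7 deg
d = -R_E*sin(el) + sqrt((R_E*sin(el))^2 + 2*R_E*h + h^2)
d = -6371.0000*sin(0.6579891) + sqrt((6371.0000*0.611527)^2 + 2*6371.0000*14635.485 + 14635.485^2)
d = 16496.6533 km

16496.6533 km


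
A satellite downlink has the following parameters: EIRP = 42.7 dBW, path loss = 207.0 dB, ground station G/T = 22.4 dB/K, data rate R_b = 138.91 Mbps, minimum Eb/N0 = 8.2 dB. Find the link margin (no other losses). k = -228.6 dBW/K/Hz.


C/N0 = EIRP - FSPL + G/T - k = 42.7 - 207.0 + 22.4 - (-228.6)
C/N0 = 86.7000 dB-Hz
R_b = 138.91 Mbps = 1.3891e+08 bps -> 10*log10(R_b) = 81.4273 dB-Hz
Eb/N0 = C/N0 - 10*log10(R_b) = 86.7000 - 81.4273 = 5.2727 dB
Margin = Eb/N0 - Eb/N0_req = 5.2727 - 8.2 = -2.9273 dB (negative margin: link does not close)

-2.9273 dB


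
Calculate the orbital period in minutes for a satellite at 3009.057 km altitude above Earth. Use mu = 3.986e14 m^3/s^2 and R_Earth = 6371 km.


r = 9380.0570 km = 9.380057e+06 m
T = 2*pi*sqrt(r^3/mu) = 2*pi*sqrt(8.2530872e+20 / 3.986e14)
T = 9041.0618 s = 150.6844 min

150.6844 minutes


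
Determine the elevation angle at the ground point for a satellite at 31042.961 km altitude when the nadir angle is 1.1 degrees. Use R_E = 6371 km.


r = R_E + alt = 37413.9610 km
Law of sines in the satellite / Earth-center / ground-point triangle:
  sin(nadir)/R_E = sin(90 + el)/r  =>  cos(el) = (r/R_E)*sin(nadir)
cos(el) = (37413.9610 / 6371.0000) * sin(1.1 deg) = 0.1127378
el = arccos(0.1127378) = 83.5268 deg
(Earth-central angle = 90 - nadir - el = 5.3732 deg)

83.5268 degrees


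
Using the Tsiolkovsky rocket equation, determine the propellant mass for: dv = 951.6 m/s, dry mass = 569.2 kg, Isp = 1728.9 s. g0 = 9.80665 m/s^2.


ve = Isp * g0 = 1728.9 * 9.80665 = 16954.717185 m/s
mass ratio = exp(dv/ve) = exp(951.6/16954.717185) = 1.05773092
m_prop = m_dry * (mr - 1) = 569.2 * (1.05773092 - 1)
m_prop = 32.8604 kg

32.8604 kg


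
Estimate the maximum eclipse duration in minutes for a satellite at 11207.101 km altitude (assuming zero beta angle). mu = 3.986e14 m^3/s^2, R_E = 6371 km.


r = 17578.1010 km
T = 386.5609 min
Eclipse fraction = arcsin(R_E/r)/pi = arcsin(6371.0000/17578.1010)/pi
= arcsin(0.3624396)/pi = 0.1180561
Eclipse duration = 0.1180561 * 386.5609 = 45.6359 min

45.6359 minutes


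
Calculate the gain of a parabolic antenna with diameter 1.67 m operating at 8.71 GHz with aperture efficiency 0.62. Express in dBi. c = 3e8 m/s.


lambda = c/f = 3e8 / 8.71e+09 = 0.03444317 m
G = eta*(pi*D/lambda)^2 = 0.62*(pi*1.67/0.03444317)^2
G = 14385.2753 (linear)
G = 10*log10(14385.2753) = 41.5792 dBi

41.5792 dBi


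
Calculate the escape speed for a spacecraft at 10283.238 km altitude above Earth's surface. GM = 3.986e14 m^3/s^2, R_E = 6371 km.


r = 6371.0 + 10283.238 = 16654.2380 km = 1.6654238e+07 m
v_esc = sqrt(2*mu/r) = sqrt(2*3.986e14 / 1.6654238e+07)
v_esc = 6918.6484 m/s = 6.9186 km/s

6.9186 km/s


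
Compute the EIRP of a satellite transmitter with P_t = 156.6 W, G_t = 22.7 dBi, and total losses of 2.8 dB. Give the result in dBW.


Pt = 156.6 W = 21.9479 dBW
EIRP = Pt_dBW + Gt - losses = 21.9479 + 22.7 - 2.8 = 41.8479 dBW

41.8479 dBW


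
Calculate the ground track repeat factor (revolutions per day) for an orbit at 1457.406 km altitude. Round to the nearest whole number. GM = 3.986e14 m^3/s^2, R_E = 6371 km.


r = 7.828406e+06 m
T = 2*pi*sqrt(r^3/mu) = 6893.2056 s = 114.8868 min
revs/day = 1440 / 114.8868 = 12.5341
Rounded: 13 revolutions per day

13 revolutions per day


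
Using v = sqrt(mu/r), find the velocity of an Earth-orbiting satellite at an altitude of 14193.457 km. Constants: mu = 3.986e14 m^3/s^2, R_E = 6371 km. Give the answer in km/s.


r = R_E + alt = 6371.0 + 14193.457 = 20564.4570 km = 2.0564457e+07 m
v = sqrt(mu/r) = sqrt(3.986e14 / 2.0564457e+07) = 4402.6081 m/s = 4.4026 km/s

4.4026 km/s


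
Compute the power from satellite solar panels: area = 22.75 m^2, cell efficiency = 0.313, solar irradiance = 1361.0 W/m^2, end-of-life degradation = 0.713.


P = area * eta * S * degradation
P = 22.75 * 0.313 * 1361.0 * 0.713
P = 6909.9260 W

6909.9260 W


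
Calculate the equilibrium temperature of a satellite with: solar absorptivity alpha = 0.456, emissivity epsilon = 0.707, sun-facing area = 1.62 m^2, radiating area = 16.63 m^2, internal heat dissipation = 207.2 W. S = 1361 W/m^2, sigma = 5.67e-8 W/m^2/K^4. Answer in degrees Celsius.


Numerator = alpha*S*A_sun + Q_int = 0.456*1361*1.62 + 207.2 = 1212.5979 W
Denominator = eps*sigma*A_rad = 0.707*5.67e-8*16.63 = 6.6664515e-07 W/K^4
T^4 = 1.8189556e+09 K^4
T = 206.5169 K = -66.6331 C

-66.6331 degrees Celsius


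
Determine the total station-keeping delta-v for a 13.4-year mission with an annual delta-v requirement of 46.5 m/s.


dV = rate * years = 46.5 * 13.4
dV = 623.1000 m/s

623.1000 m/s


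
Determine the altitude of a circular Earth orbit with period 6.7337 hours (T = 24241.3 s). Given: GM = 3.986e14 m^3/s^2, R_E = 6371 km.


T = 24241.3 s
r = (mu*T^2/(4*pi^2))^(1/3) = (3.986e14 * 24241.3^2 / (4*pi^2))^(1/3)
r = 1.8103524e+07 m = 18103.5241 km
alt = r - R_E = 18103.5241 - 6371 = 11732.5241 km

11732.5241 km


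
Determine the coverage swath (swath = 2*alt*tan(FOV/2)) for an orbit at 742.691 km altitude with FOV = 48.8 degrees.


FOV = 48.8 deg = 0.8517207 rad
swath = 2 * alt * tan(FOV/2) = 2 * 742.691 * tan(0.4258603)
swath = 2 * 742.691 * 0.4536201
swath = 673.7992 km

673.7992 km


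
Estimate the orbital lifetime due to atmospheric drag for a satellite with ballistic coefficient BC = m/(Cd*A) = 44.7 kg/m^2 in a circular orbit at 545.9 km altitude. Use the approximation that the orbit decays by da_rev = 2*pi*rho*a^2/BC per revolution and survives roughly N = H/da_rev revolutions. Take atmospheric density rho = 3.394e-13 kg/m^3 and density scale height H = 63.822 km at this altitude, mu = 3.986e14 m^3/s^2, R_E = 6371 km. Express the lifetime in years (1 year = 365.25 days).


a = R_E + alt = 6916.9000 km = 6.9169e+06 m
da_rev = 2*pi*rho*a^2/BC = 2*pi*3.394e-13*(6.9169e+06)^2/44.7 = 2.282481 m per revolution
N = H/da_rev = 63822.0000 m / 2.282481 m = 27961.6781 revolutions
P = 2*pi*sqrt(a^3/mu) = 5725.0392 s
lifetime = N*P = 27961.6781 * 5725.0392 = 1.600817e+08 s = 1852.7975 days
years = 1852.7975 / 365.25 = 5.0727 years

5.0727 years


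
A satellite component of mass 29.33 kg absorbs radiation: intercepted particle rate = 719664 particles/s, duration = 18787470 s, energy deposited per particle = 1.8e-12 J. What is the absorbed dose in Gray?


Total energy deposited = rate * time * E_per
  = 719664 * 18787470 * 1.8e-12 = 24.3372 J
Dose = E_total / mass = 24.3372 / 29.33
Dose = 0.8297715 Gy

0.8298 Gy


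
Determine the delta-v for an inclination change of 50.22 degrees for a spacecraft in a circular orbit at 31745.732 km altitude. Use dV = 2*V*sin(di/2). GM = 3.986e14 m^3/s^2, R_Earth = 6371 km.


r = 38116.7320 km = 3.8116732e+07 m
V = sqrt(mu/r) = 3233.7826 m/s
di = 50.22 deg = 0.8765044 rad
dV = 2*V*sin(di/2) = 2*3233.7826*sin(0.4382522)
dV = 2744.5596 m/s = 2.7446 km/s

2.7446 km/s


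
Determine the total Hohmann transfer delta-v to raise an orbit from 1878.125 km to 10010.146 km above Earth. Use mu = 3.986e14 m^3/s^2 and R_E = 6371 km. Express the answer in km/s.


r1 = 8249.1250 km = 8.249125e+06 m
r2 = 16381.1460 km = 1.6381146e+07 m
dv1 = sqrt(mu/r1)*(sqrt(2*r2/(r1+r2)) - 1) = 1065.8203 m/s
dv2 = sqrt(mu/r2)*(1 - sqrt(2*r1/(r1+r2))) = 895.6286 m/s
total dv = |dv1| + |dv2| = 1065.8203 + 895.6286 = 1961.4489 m/s = 1.9614 km/s

1.9614 km/s


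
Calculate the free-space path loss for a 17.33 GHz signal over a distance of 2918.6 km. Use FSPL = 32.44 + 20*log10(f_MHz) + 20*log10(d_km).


f = 17.33 GHz = 17330.0000 MHz
d = 2918.6 km
FSPL = 32.44 + 20*log10(17330.0000) + 20*log10(2918.6)
FSPL = 32.44 + 84.7760 + 69.3035
FSPL = 186.5195 dB

186.5195 dB


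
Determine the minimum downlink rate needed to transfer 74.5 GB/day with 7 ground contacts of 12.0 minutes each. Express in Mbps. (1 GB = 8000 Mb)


total contact time = 7 * 12.0 * 60 = 5040.0000 s
data = 74.5 GB = 596000.0000 Mb
rate = 596000.0000 / 5040.0000 = 118.2540 Mbps

118.2540 Mbps


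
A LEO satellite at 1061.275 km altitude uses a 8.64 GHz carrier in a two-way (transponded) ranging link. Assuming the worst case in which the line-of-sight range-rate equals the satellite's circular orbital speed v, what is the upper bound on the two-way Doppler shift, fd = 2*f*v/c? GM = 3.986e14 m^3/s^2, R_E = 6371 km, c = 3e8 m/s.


r = 7.432275e+06 m
v = sqrt(mu/r) = 7323.3158 m/s (worst-case radial velocity)
f = 8.64 GHz = 8.64e+09 Hz
fd = 2*f*v/c = 2*8.64e+09*7323.3158/3.0e+08
fd = 421822.9896 Hz

421822.9896 Hz


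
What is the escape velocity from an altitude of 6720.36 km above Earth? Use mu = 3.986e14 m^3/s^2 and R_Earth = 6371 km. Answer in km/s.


r = 6371.0 + 6720.36 = 13091.3600 km = 1.309136e+07 m
v_esc = sqrt(2*mu/r) = sqrt(2*3.986e14 / 1.309136e+07)
v_esc = 7803.5328 m/s = 7.8035 km/s

7.8035 km/s


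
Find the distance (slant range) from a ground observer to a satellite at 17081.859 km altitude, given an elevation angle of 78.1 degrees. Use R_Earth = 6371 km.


h = 17081.859 km, el = 78.1 deg
d = -R_E*sin(el) + sqrt((R_E*sin(el))^2 + 2*R_E*h + h^2)
d = -6371.0000*sin(1.3631) + sqrt((6371.0000*0.978509)^2 + 2*6371.0000*17081.859 + 17081.859^2)
d = 17181.9547 km

17181.9547 km


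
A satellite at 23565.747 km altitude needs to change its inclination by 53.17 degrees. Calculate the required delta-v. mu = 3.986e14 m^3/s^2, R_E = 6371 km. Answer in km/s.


r = 29936.7470 km = 2.9936747e+07 m
V = sqrt(mu/r) = 3648.9368 m/s
di = 53.17 deg = 0.9279916 rad
dV = 2*V*sin(di/2) = 2*3648.9368*sin(0.4639958)
dV = 3265.9808 m/s = 3.2660 km/s

3.2660 km/s


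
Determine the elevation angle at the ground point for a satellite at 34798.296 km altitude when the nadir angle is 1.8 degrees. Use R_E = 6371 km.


r = R_E + alt = 41169.2960 km
Law of sines in the satellite / Earth-center / ground-point triangle:
  sin(nadir)/R_E = sin(90 + el)/r  =>  cos(el) = (r/R_E)*sin(nadir)
cos(el) = (41169.2960 / 6371.0000) * sin(1.8 deg) = 0.2029758
el = arccos(0.2029758) = 78.2890 deg
(Earth-central angle = 90 - nadir - el = 9.9110 deg)

78.2890 degrees


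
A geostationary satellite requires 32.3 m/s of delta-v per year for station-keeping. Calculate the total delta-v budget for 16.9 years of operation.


dV = rate * years = 32.3 * 16.9
dV = 545.8700 m/s

545.8700 m/s


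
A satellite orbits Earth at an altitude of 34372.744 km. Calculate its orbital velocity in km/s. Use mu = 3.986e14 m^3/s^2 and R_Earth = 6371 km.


r = R_E + alt = 6371.0 + 34372.744 = 40743.7440 km = 4.0743744e+07 m
v = sqrt(mu/r) = sqrt(3.986e14 / 4.0743744e+07) = 3127.7943 m/s = 3.1278 km/s

3.1278 km/s


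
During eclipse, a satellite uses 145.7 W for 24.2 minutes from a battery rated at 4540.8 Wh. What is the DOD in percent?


E_used = P * t / 60 = 145.7 * 24.2 / 60 = 58.7657 Wh
DOD = E_used / E_total * 100 = 58.7657 / 4540.8 * 100
DOD = 1.2942 %

1.2942 %


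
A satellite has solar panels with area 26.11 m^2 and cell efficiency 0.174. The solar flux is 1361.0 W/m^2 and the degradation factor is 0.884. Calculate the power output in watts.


P = area * eta * S * degradation
P = 26.11 * 0.174 * 1361.0 * 0.884
P = 5465.9608 W

5465.9608 W


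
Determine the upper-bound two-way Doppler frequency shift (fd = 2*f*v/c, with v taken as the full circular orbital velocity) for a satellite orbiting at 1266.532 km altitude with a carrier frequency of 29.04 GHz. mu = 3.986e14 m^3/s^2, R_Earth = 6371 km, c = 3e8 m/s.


r = 7.637532e+06 m
v = sqrt(mu/r) = 7224.2393 m/s (worst-case radial velocity)
f = 29.04 GHz = 2.904e+10 Hz
fd = 2*f*v/c = 2*2.904e+10*7224.2393/3.0e+08
fd = 1.3986127e+06 Hz

1.3986e+06 Hz


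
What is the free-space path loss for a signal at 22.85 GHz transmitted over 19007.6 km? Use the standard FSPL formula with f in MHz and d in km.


f = 22.85 GHz = 22850.0000 MHz
d = 19007.6 km
FSPL = 32.44 + 20*log10(22850.0000) + 20*log10(19007.6)
FSPL = 32.44 + 87.1777 + 85.5785
FSPL = 205.1963 dB

205.1963 dB


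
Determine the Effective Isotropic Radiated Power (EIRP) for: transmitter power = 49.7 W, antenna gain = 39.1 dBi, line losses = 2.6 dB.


Pt = 49.7 W = 16.9636 dBW
EIRP = Pt_dBW + Gt - losses = 16.9636 + 39.1 - 2.6 = 53.4636 dBW

53.4636 dBW


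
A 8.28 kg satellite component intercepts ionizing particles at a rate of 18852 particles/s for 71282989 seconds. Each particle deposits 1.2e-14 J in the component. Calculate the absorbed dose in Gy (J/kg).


Total energy deposited = rate * time * E_per
  = 18852 * 71282989 * 1.2e-14 = 0.01612592 J
Dose = E_total / mass = 0.01612592 / 8.28
Dose = 0.001947575 Gy

0.0019 Gy


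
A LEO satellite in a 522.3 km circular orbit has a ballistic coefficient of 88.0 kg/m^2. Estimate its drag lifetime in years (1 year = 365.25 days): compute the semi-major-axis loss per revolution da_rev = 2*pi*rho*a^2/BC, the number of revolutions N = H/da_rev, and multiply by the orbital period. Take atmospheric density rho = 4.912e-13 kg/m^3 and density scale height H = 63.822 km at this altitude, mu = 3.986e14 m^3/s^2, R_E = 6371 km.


a = R_E + alt = 6893.3000 km = 6.8933e+06 m
da_rev = 2*pi*rho*a^2/BC = 2*pi*4.912e-13*(6.8933e+06)^2/88.0 = 1.666518 m per revolution
N = H/da_rev = 63822.0000 m / 1.666518 m = 38296.6245 revolutions
P = 2*pi*sqrt(a^3/mu) = 5695.7641 s
lifetime = N*P = 38296.6245 * 5695.7641 = 2.1812854e+08 s = 2524.6358 days
years = 2524.6358 / 365.25 = 6.9121 years

6.9121 years


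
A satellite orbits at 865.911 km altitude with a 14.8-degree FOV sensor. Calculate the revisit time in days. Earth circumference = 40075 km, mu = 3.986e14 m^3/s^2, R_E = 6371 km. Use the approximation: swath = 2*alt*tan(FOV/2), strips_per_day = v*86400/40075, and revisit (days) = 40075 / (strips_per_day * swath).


swath = 2*865.911*tan(0.1291544) = 224.9244 km
v = sqrt(mu/r) = 7421.5058 m/s = 7.4215 km/s
strips/day = v*86400/40075 = 7.4215*86400/40075 = 16.0005
coverage/day = strips * swath = 16.0005 * 224.9244 = 3598.8921 km
revisit = 40075 / 3598.8921 = 11.1354 days

11.1354 days


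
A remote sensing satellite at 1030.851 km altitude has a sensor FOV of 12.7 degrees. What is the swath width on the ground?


FOV = 12.7 deg = 0.2216568 rad
swath = 2 * alt * tan(FOV/2) = 2 * 1030.851 * tan(0.1108284)
swath = 2 * 1030.851 * 0.1112844
swath = 229.4353 km

229.4353 km


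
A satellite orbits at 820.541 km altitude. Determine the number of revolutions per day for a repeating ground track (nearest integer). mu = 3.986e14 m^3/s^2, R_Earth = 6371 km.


r = 7.191541e+06 m
T = 2*pi*sqrt(r^3/mu) = 6069.3777 s = 101.1563 min
revs/day = 1440 / 101.1563 = 14.2354
Rounded: 14 revolutions per day

14 revolutions per day


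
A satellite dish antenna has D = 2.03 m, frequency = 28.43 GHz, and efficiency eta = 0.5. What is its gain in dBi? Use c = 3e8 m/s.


lambda = c/f = 3e8 / 2.843e+10 = 0.01055223 m
G = eta*(pi*D/lambda)^2 = 0.5*(pi*2.03/0.01055223)^2
G = 182630.3854 (linear)
G = 10*log10(182630.3854) = 52.6157 dBi

52.6157 dBi


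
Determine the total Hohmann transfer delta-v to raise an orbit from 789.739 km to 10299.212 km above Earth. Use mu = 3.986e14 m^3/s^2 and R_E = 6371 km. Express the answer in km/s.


r1 = 7160.7390 km = 7.160739e+06 m
r2 = 16670.2120 km = 1.6670212e+07 m
dv1 = sqrt(mu/r1)*(sqrt(2*r2/(r1+r2)) - 1) = 1363.9201 m/s
dv2 = sqrt(mu/r2)*(1 - sqrt(2*r1/(r1+r2))) = 1099.1621 m/s
total dv = |dv1| + |dv2| = 1363.9201 + 1099.1621 = 2463.0822 m/s = 2.4631 km/s

2.4631 km/s


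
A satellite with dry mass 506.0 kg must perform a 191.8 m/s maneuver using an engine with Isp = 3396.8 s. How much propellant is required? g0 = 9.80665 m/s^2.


ve = Isp * g0 = 3396.8 * 9.80665 = 33311.228720 m/s
mass ratio = exp(dv/ve) = exp(191.8/33311.228720) = 1.00577443
m_prop = m_dry * (mr - 1) = 506.0 * (1.00577443 - 1)
m_prop = 2.9219 kg

2.9219 kg


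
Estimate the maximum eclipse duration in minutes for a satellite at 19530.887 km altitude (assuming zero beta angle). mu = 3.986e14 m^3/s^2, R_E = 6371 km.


r = 25901.8870 km
T = 691.4441 min
Eclipse fraction = arcsin(R_E/r)/pi = arcsin(6371.0000/25901.8870)/pi
= arcsin(0.2459666)/pi = 0.07910537
Eclipse duration = 0.07910537 * 691.4441 = 54.6969 min

54.6969 minutes


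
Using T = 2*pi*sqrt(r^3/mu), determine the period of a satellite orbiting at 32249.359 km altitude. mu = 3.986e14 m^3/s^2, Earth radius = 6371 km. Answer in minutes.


r = 38620.3590 km = 3.8620359e+07 m
T = 2*pi*sqrt(r^3/mu) = 2*pi*sqrt(5.7603506e+22 / 3.986e14)
T = 75532.8168 s = 1258.8803 min

1258.8803 minutes


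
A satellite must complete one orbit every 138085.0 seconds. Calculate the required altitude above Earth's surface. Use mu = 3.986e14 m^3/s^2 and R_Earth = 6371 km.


T = 138085.0 s
r = (mu*T^2/(4*pi^2))^(1/3) = (3.986e14 * 138085.0^2 / (4*pi^2))^(1/3)
r = 5.7741783e+07 m = 57741.7828 km
alt = r - R_E = 57741.7828 - 6371 = 51370.7828 km

51370.7828 km


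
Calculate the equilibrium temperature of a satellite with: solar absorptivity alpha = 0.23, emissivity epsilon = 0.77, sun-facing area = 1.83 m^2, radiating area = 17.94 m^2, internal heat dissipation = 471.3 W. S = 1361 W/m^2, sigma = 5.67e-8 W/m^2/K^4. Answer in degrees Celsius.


Numerator = alpha*S*A_sun + Q_int = 0.23*1361*1.83 + 471.3 = 1044.1449 W
Denominator = eps*sigma*A_rad = 0.77*5.67e-8*17.94 = 7.8324246e-07 W/K^4
T^4 = 1.3331056e+09 K^4
T = 191.0804 K = -82.0696 C

-82.0696 degrees Celsius


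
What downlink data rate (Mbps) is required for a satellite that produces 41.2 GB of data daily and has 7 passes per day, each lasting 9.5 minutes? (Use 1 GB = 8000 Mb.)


total contact time = 7 * 9.5 * 60 = 3990.0000 s
data = 41.2 GB = 329600.0000 Mb
rate = 329600.0000 / 3990.0000 = 82.6065 Mbps

82.6065 Mbps


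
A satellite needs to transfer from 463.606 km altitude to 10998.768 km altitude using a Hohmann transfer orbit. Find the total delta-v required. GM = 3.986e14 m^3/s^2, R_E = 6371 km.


r1 = 6834.6060 km = 6.834606e+06 m
r2 = 17369.7680 km = 1.7369768e+07 m
dv1 = sqrt(mu/r1)*(sqrt(2*r2/(r1+r2)) - 1) = 1512.2621 m/s
dv2 = sqrt(mu/r2)*(1 - sqrt(2*r1/(r1+r2))) = 1190.4486 m/s
total dv = |dv1| + |dv2| = 1512.2621 + 1190.4486 = 2702.7107 m/s = 2.7027 km/s

2.7027 km/s


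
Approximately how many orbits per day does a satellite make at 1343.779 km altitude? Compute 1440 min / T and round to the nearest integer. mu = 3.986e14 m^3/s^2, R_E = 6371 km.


r = 7.714779e+06 m
T = 2*pi*sqrt(r^3/mu) = 6743.6723 s = 112.3945 min
revs/day = 1440 / 112.3945 = 12.8120
Rounded: 13 revolutions per day

13 revolutions per day


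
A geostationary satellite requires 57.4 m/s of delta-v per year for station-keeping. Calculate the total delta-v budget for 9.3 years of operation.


dV = rate * years = 57.4 * 9.3
dV = 533.8200 m/s

533.8200 m/s


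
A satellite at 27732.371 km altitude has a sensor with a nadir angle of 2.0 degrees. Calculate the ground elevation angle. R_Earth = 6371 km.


r = R_E + alt = 34103.3710 km
Law of sines in the satellite / Earth-center / ground-point triangle:
  sin(nadir)/R_E = sin(90 + el)/r  =>  cos(el) = (r/R_E)*sin(nadir)
cos(el) = (34103.3710 / 6371.0000) * sin(2.0 deg) = 0.1868138
el = arccos(0.1868138) = 79.2331 deg
(Earth-central angle = 90 - nadir - el = 8.7669 deg)

79.2331 degrees


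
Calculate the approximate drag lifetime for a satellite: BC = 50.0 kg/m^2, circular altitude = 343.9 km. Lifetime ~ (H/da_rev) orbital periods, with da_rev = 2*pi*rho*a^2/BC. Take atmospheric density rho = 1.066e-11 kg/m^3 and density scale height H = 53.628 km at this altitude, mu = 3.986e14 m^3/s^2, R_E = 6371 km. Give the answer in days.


a = R_E + alt = 6714.9000 km = 6.7149e+06 m
da_rev = 2*pi*rho*a^2/BC = 2*pi*1.066e-11*(6.7149e+06)^2/50.0 = 60.401284 m per revolution
N = H/da_rev = 53628.0000 m / 60.401284 m = 887.8619 revolutions
P = 2*pi*sqrt(a^3/mu) = 5476.0896 s
lifetime = N*P = 887.8619 * 5476.0896 = 4.8620115e+06 s = 56.2733 days

56.2733 days


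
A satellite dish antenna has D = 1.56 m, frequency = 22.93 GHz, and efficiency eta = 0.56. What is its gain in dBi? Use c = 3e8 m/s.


lambda = c/f = 3e8 / 2.293e+10 = 0.0130833 m
G = eta*(pi*D/lambda)^2 = 0.56*(pi*1.56/0.0130833)^2
G = 78578.2892 (linear)
G = 10*log10(78578.2892) = 48.9530 dBi

48.9530 dBi


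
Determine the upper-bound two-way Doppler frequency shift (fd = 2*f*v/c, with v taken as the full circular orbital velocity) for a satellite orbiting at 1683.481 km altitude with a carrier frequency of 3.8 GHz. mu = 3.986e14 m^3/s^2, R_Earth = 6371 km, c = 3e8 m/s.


r = 8.054481e+06 m
v = sqrt(mu/r) = 7034.7694 m/s (worst-case radial velocity)
f = 3.8 GHz = 3.8e+09 Hz
fd = 2*f*v/c = 2*3.8e+09*7034.7694/3.0e+08
fd = 178214.1584 Hz

178214.1584 Hz


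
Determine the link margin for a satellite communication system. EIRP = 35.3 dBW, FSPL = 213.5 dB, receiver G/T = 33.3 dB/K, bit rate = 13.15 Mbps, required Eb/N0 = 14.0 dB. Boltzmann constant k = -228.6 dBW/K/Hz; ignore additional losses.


C/N0 = EIRP - FSPL + G/T - k = 35.3 - 213.5 + 33.3 - (-228.6)
C/N0 = 83.7000 dB-Hz
R_b = 13.15 Mbps = 1.315e+07 bps -> 10*log10(R_b) = 71.1893 dB-Hz
Eb/N0 = C/N0 - 10*log10(R_b) = 83.7000 - 71.1893 = 12.5107 dB
Margin = Eb/N0 - Eb/N0_req = 12.5107 - 14.0 = -1.4893 dB (negative margin: link does not close)

-1.4893 dB


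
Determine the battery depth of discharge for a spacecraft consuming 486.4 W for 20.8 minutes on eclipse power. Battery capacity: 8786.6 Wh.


E_used = P * t / 60 = 486.4 * 20.8 / 60 = 168.6187 Wh
DOD = E_used / E_total * 100 = 168.6187 / 8786.6 * 100
DOD = 1.9190 %

1.9190 %


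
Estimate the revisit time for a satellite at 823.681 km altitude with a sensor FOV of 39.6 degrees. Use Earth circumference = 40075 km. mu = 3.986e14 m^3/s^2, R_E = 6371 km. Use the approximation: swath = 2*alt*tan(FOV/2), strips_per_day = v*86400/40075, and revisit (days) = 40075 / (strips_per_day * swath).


swath = 2*823.681*tan(0.3455752) = 593.0868 km
v = sqrt(mu/r) = 7443.2546 m/s = 7.4433 km/s
strips/day = v*86400/40075 = 7.4433*86400/40075 = 16.0473
coverage/day = strips * swath = 16.0473 * 593.0868 = 9517.4665 km
revisit = 40075 / 9517.4665 = 4.2107 days

4.2107 days


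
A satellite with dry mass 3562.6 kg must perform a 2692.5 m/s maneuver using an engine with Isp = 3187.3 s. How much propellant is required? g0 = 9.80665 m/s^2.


ve = Isp * g0 = 3187.3 * 9.80665 = 31256.735545 m/s
mass ratio = exp(dv/ve) = exp(2692.5/31256.735545) = 1.08996047
m_prop = m_dry * (mr - 1) = 3562.6 * (1.08996047 - 1)
m_prop = 320.4932 kg

320.4932 kg


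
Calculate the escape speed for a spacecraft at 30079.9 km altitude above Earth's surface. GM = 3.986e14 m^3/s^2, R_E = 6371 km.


r = 6371.0 + 30079.9 = 36450.9000 km = 3.64509e+07 m
v_esc = sqrt(2*mu/r) = sqrt(2*3.986e14 / 3.64509e+07)
v_esc = 4676.5924 m/s = 4.6766 km/s

4.6766 km/s


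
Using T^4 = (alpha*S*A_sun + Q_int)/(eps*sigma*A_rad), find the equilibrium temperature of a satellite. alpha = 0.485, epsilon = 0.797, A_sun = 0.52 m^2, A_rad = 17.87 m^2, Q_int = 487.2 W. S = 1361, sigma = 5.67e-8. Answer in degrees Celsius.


Numerator = alpha*S*A_sun + Q_int = 0.485*1361*0.52 + 487.2 = 830.4442 W
Denominator = eps*sigma*A_rad = 0.797*5.67e-8*17.87 = 8.0754351e-07 W/K^4
T^4 = 1.0283585e+09 K^4
T = 179.0755 K = -94.0745 C

-94.0745 degrees Celsius


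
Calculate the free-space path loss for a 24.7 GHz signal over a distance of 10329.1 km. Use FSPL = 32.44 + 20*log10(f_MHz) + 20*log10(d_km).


f = 24.7 GHz = 24700.0000 MHz
d = 10329.1 km
FSPL = 32.44 + 20*log10(24700.0000) + 20*log10(10329.1)
FSPL = 32.44 + 87.8539 + 80.2812
FSPL = 200.5752 dB

200.5752 dB


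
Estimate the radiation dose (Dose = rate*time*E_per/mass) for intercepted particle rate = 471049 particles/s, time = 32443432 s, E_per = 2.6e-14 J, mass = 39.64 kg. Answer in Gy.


Total energy deposited = rate * time * E_per
  = 471049 * 32443432 * 2.6e-14 = 0.3973436 J
Dose = E_total / mass = 0.3973436 / 39.64
Dose = 0.0100238 Gy

0.0100 Gy


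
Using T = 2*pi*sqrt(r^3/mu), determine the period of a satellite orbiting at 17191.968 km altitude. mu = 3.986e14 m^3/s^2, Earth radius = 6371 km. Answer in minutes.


r = 23562.9680 km = 2.3562968e+07 m
T = 2*pi*sqrt(r^3/mu) = 2*pi*sqrt(1.3082477e+22 / 3.986e14)
T = 35996.1631 s = 599.9361 min

599.9361 minutes


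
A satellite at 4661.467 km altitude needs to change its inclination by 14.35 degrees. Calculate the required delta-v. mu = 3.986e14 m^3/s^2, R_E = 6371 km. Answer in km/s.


r = 11032.4670 km = 1.1032467e+07 m
V = sqrt(mu/r) = 6010.8007 m/s
di = 14.35 deg = 0.2504547 rad
dV = 2*V*sin(di/2) = 2*6010.8007*sin(0.1252274)
dV = 1501.5020 m/s = 1.5015 km/s

1.5015 km/s


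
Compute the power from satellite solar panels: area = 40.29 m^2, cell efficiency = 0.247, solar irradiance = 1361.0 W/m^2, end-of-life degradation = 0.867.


P = area * eta * S * degradation
P = 40.29 * 0.247 * 1361.0 * 0.867
P = 11742.7940 W

11742.7940 W


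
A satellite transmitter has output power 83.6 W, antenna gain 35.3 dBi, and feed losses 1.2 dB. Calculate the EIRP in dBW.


Pt = 83.6 W = 19.2221 dBW
EIRP = Pt_dBW + Gt - losses = 19.2221 + 35.3 - 1.2 = 53.3221 dBW

53.3221 dBW


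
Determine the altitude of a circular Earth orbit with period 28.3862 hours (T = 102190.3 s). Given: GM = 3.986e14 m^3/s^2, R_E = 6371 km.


T = 102190.3 s
r = (mu*T^2/(4*pi^2))^(1/3) = (3.986e14 * 102190.3^2 / (4*pi^2))^(1/3)
r = 4.7242438e+07 m = 47242.4380 km
alt = r - R_E = 47242.4380 - 6371 = 40871.4380 km

40871.4380 km


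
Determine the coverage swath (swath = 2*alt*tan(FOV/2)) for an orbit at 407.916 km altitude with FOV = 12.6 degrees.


FOV = 12.6 deg = 0.2199115 rad
swath = 2 * alt * tan(FOV/2) = 2 * 407.916 * tan(0.1099557)
swath = 2 * 407.916 * 0.110401
swath = 90.0687 km

90.0687 km


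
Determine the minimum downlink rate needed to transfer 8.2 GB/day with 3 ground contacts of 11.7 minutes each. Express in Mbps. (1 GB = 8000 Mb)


total contact time = 3 * 11.7 * 60 = 2106.0000 s
data = 8.2 GB = 65600.0000 Mb
rate = 65600.0000 / 2106.0000 = 31.1491 Mbps

31.1491 Mbps


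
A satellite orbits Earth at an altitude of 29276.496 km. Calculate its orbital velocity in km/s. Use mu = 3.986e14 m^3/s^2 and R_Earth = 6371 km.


r = R_E + alt = 6371.0 + 29276.496 = 35647.4960 km = 3.5647496e+07 m
v = sqrt(mu/r) = sqrt(3.986e14 / 3.5647496e+07) = 3343.9066 m/s = 3.3439 km/s

3.3439 km/s


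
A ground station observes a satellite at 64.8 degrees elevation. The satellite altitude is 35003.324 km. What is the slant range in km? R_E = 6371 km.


h = 35003.324 km, el = 64.8 deg
d = -R_E*sin(el) + sqrt((R_E*sin(el))^2 + 2*R_E*h + h^2)
d = -6371.0000*sin(1.1310) + sqrt((6371.0000*0.9048271)^2 + 2*6371.0000*35003.324 + 35003.324^2)
d = 35520.6502 km

35520.6502 km


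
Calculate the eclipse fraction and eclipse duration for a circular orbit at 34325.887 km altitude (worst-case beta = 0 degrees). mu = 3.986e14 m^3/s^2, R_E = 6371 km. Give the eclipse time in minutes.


r = 40696.8870 km
T = 1361.7637 min
Eclipse fraction = arcsin(R_E/r)/pi = arcsin(6371.0000/40696.8870)/pi
= arcsin(0.1565476)/pi = 0.05003646
Eclipse duration = 0.05003646 * 1361.7637 = 68.1378 min

68.1378 minutes


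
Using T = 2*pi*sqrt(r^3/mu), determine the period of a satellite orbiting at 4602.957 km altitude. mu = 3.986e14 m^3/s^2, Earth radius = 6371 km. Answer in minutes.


r = 10973.9570 km = 1.0973957e+07 m
T = 2*pi*sqrt(r^3/mu) = 2*pi*sqrt(1.3215688e+21 / 3.986e14)
T = 11440.7923 s = 190.6799 min

190.6799 minutes


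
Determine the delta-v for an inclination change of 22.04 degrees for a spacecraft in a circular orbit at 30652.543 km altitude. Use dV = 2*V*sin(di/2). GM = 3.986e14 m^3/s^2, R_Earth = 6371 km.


r = 37023.5430 km = 3.7023543e+07 m
V = sqrt(mu/r) = 3281.1770 m/s
di = 22.04 deg = 0.3846706 rad
dV = 2*V*sin(di/2) = 2*3281.1770*sin(0.1923353)
dV = 1254.4047 m/s = 1.2544 km/s

1.2544 km/s


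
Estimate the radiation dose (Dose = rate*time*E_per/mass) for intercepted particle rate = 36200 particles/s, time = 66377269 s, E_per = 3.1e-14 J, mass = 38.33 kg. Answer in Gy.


Total energy deposited = rate * time * E_per
  = 36200 * 66377269 * 3.1e-14 = 0.07448857 J
Dose = E_total / mass = 0.07448857 / 38.33
Dose = 0.001943349 Gy

0.0019 Gy


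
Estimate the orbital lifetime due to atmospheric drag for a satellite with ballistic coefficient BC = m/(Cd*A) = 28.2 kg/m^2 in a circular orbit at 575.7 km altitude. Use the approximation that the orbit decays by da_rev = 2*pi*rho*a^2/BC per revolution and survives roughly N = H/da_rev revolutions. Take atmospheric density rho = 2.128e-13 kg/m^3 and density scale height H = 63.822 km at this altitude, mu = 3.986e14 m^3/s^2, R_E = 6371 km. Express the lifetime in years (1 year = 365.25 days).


a = R_E + alt = 6946.7000 km = 6.9467e+06 m
da_rev = 2*pi*rho*a^2/BC = 2*pi*2.128e-13*(6.9467e+06)^2/28.2 = 2.288018 m per revolution
N = H/da_rev = 63822.0000 m / 2.288018 m = 27894.0091 revolutions
P = 2*pi*sqrt(a^3/mu) = 5762.0767 s
lifetime = N*P = 27894.0091 * 5762.0767 = 1.6072742e+08 s = 1860.2711 days
years = 1860.2711 / 365.25 = 5.0931 years

5.0931 years


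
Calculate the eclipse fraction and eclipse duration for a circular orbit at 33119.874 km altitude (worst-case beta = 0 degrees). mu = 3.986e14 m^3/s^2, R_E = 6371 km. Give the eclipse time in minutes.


r = 39490.8740 km
T = 1301.6826 min
Eclipse fraction = arcsin(R_E/r)/pi = arcsin(6371.0000/39490.8740)/pi
= arcsin(0.1613284)/pi = 0.05157784
Eclipse duration = 0.05157784 * 1301.6826 = 67.1380 min

67.1380 minutes


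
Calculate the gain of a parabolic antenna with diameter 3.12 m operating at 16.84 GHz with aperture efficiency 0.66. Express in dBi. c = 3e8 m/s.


lambda = c/f = 3e8 / 1.684e+10 = 0.01781473 m
G = eta*(pi*D/lambda)^2 = 0.66*(pi*3.12/0.01781473)^2
G = 199799.5629 (linear)
G = 10*log10(199799.5629) = 53.0059 dBi

53.0059 dBi


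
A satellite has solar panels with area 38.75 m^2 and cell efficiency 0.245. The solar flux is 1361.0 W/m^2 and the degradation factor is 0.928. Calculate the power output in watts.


P = area * eta * S * degradation
P = 38.75 * 0.245 * 1361.0 * 0.928
P = 11990.6822 W

11990.6822 W


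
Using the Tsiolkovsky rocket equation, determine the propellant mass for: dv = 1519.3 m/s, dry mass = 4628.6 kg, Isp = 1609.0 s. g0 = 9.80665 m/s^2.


ve = Isp * g0 = 1609.0 * 9.80665 = 15778.899850 m/s
mass ratio = exp(dv/ve) = exp(1519.3/15778.899850) = 1.10107482
m_prop = m_dry * (mr - 1) = 4628.6 * (1.10107482 - 1)
m_prop = 467.8349 kg

467.8349 kg


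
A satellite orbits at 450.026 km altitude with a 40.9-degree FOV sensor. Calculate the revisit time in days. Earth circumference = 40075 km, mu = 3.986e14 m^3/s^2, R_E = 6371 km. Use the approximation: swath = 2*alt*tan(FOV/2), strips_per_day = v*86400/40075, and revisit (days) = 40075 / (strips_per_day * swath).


swath = 2*450.026*tan(0.3569198) = 335.6207 km
v = sqrt(mu/r) = 7644.4069 m/s = 7.6444 km/s
strips/day = v*86400/40075 = 7.6444*86400/40075 = 16.4810
coverage/day = strips * swath = 16.4810 * 335.6207 = 5531.3705 km
revisit = 40075 / 5531.3705 = 7.2450 days

7.2450 days


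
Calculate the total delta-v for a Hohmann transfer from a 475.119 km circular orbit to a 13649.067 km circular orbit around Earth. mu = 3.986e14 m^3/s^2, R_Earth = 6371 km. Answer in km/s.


r1 = 6846.1190 km = 6.846119e+06 m
r2 = 20020.0670 km = 2.0020067e+07 m
dv1 = sqrt(mu/r1)*(sqrt(2*r2/(r1+r2)) - 1) = 1684.7939 m/s
dv2 = sqrt(mu/r2)*(1 - sqrt(2*r1/(r1+r2))) = 1276.6200 m/s
total dv = |dv1| + |dv2| = 1684.7939 + 1276.6200 = 2961.4139 m/s = 2.9614 km/s

2.9614 km/s


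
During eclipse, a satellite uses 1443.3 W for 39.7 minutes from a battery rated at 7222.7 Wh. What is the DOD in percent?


E_used = P * t / 60 = 1443.3 * 39.7 / 60 = 954.9835 Wh
DOD = E_used / E_total * 100 = 954.9835 / 7222.7 * 100
DOD = 13.2220 %

13.2220 %


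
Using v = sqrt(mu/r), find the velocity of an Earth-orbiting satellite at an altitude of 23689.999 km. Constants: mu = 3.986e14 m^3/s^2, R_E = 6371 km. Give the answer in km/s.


r = R_E + alt = 6371.0 + 23689.999 = 30060.9990 km = 3.0060999e+07 m
v = sqrt(mu/r) = sqrt(3.986e14 / 3.0060999e+07) = 3641.3879 m/s = 3.6414 km/s

3.6414 km/s


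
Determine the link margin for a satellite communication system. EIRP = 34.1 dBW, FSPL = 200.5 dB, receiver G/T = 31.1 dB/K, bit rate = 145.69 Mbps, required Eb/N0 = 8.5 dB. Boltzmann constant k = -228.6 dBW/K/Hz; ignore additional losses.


C/N0 = EIRP - FSPL + G/T - k = 34.1 - 200.5 + 31.1 - (-228.6)
C/N0 = 93.3000 dB-Hz
R_b = 145.69 Mbps = 1.4569e+08 bps -> 10*log10(R_b) = 81.6343 dB-Hz
Eb/N0 = C/N0 - 10*log10(R_b) = 93.3000 - 81.6343 = 11.6657 dB
Margin = Eb/N0 - Eb/N0_req = 11.6657 - 8.5 = 3.1657 dB (link closes)

3.1657 dB


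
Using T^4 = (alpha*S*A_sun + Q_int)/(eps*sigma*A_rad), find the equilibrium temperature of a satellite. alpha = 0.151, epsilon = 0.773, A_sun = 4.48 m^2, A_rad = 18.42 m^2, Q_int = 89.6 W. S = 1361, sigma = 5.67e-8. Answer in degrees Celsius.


Numerator = alpha*S*A_sun + Q_int = 0.151*1361*4.48 + 89.6 = 1010.2893 W
Denominator = eps*sigma*A_rad = 0.773*5.67e-8*18.42 = 8.0733202e-07 W/K^4
T^4 = 1.2513926e+09 K^4
T = 188.0825 K = -85.0675 C

-85.0675 degrees Celsius


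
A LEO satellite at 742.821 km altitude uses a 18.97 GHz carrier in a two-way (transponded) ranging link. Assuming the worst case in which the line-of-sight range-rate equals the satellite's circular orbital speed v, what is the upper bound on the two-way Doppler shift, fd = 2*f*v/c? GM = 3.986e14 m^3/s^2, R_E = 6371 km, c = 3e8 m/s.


r = 7.113821e+06 m
v = sqrt(mu/r) = 7485.4374 m/s (worst-case radial velocity)
f = 18.97 GHz = 1.897e+10 Hz
fd = 2*f*v/c = 2*1.897e+10*7485.4374/3.0e+08
fd = 946658.3119 Hz

946658.3119 Hz
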